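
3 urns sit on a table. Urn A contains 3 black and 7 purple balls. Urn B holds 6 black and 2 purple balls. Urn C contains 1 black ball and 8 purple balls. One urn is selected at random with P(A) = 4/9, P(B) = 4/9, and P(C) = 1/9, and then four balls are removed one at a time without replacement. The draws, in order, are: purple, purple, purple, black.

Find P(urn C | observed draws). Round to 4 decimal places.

For each hypothesis, P(data | H) works out to: P(data | urn A) = (7/10)(6/9)(5/8)(3/7) = 1/8; P(data | urn B) = (2/8)(1/7)(0/6) = 0; P(data | urn C) = (8/9)(7/8)(6/7)(1/6) = 1/9.
Multiplying each by its prior: 4/9 · 1/8 = 1/18, 4/9 · 0 = 0, 1/9 · 1/9 = 1/81; these sum to 11/162.
So P(urn C | data) = (1/81) / (11/162) = 2/11.

0.1818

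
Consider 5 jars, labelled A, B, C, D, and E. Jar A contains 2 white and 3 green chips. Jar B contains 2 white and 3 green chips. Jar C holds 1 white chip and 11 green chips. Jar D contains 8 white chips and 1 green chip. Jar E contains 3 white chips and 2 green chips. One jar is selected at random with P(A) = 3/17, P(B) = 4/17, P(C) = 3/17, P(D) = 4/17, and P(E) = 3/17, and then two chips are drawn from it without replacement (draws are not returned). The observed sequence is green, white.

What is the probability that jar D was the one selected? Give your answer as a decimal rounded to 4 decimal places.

The likelihood of the observed sequence under each hypothesis: P(data | jar A) = (3/5)(2/4) = 3/10; P(data | jar B) = (3/5)(2/4) = 3/10; P(data | jar C) = (11/12)(1/11) = 1/12; P(data | jar D) = (1/9)(8/8) = 1/9; P(data | jar E) = (2/5)(3/4) = 3/10.
Weighting by the prior gives 3/17 · 3/10 = 9/170, 4/17 · 3/10 = 6/85, 3/17 · 1/12 = 1/68, 4/17 · 1/9 = 4/153, 3/17 · 3/10 = 9/170; summing to 133/612.
Hence P(jar D | data) = (4/153) / (133/612) = 16/133.

0.1203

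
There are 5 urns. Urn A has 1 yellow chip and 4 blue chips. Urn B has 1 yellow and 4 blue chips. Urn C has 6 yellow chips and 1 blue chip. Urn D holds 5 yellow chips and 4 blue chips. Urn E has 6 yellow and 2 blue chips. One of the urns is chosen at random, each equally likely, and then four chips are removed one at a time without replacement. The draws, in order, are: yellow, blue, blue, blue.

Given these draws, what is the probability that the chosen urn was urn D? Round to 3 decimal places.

0.090

Compute the likelihood of the observed sequence for each case: P(data | urn A) = (1/5)(4/4)(3/3)(2/2) = 0.2; P(data | urn B) = (1/5)(4/4)(3/3)(2/2) = 0.2; P(data | urn C) = (6/7)(1/6)(0/5) = 0; P(data | urn D) = (5/9)(4/8)(3/7)(2/6) = 0.039683; P(data | urn E) = (6/8)(2/7)(1/6)(0/5) = 0.
The prior-weighted likelihoods are 1/5 · 0.2 = 0.04, 1/5 · 0.2 = 0.04, 1/5 · 0 = 0, 1/5 · 0.039683 = 0.0079365, 1/5 · 0 = 0; with total 0.087937.
Therefore the posterior P(urn D | data) = (0.0079365) / (0.087937) = 0.090253.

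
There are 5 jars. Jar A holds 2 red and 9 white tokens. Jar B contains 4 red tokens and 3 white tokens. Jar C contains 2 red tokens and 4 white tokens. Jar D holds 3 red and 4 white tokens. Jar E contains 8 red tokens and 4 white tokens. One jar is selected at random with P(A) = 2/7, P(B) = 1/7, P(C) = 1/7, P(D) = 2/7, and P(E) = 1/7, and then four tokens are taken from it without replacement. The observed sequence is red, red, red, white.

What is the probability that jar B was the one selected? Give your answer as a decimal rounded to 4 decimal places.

0.3348

The likelihood of the observed sequence under each hypothesis: P(data | jar A) = (2/11)(1/10)(0/9) = 0; P(data | jar B) = (4/7)(3/6)(2/5)(3/4) = 0.085714; P(data | jar C) = (2/6)(1/5)(0/4) = 0; P(data | jar D) = (3/7)(2/6)(1/5)(4/4) = 0.028571; P(data | jar E) = (8/12)(7/11)(6/10)(4/9) = 0.11313.
Weighting by the prior gives 2/7 · 0 = 0, 1/7 · 0.085714 = 0.012245, 1/7 · 0 = 0, 2/7 · 0.028571 = 0.0081633, 1/7 · 0.11313 = 0.016162; summing to 0.03657.
By Bayes' rule, P(jar B | data) = (0.012245) / (0.03657) = 0.33484.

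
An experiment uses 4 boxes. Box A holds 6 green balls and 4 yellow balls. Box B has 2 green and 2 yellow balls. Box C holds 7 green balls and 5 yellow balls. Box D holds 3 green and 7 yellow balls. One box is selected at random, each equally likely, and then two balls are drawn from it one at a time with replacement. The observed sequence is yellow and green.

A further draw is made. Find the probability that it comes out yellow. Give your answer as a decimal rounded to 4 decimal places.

0.4976

Under each hypothesis, the probability of the observed sequence is: P(data | box A) = (4/10)(6/10) = 0.24; P(data | box B) = (2/4)(2/4) = 0.25; P(data | box C) = (5/12)(7/12) = 0.24306; P(data | box D) = (7/10)(3/10) = 0.21.
The prior-weighted likelihoods are 1/4 · 0.24 = 0.06, 1/4 · 0.25 = 0.0625, 1/4 · 0.24306 = 0.060764, 1/4 · 0.21 = 0.0525; with total 0.23576.
Normalising, the posterior is P(box A | data) = 0.25449, P(box B | data) = 0.2651, P(box C | data) = 0.25773, P(box D | data) = 0.22268.
Averaging over the posterior, P(yellow next | data) = (2/5)(0.25449) + (1/2)(0.2651) + (5/12)(0.25773) + (7/10)(0.22268) = 0.49761.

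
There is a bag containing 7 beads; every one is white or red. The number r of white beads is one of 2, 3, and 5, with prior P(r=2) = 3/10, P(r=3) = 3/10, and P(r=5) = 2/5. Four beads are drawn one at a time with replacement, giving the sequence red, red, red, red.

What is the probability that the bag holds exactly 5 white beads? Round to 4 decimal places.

Under each hypothesis, the probability of the observed sequence is: P(data | r = 2) = (5/7)(5/7)(5/7)(5/7) = 0.26031; P(data | r = 3) = (4/7)(4/7)(4/7)(4/7) = 0.10662; P(data | r = 5) = (2/7)(2/7)(2/7)(2/7) = 0.0066639.
Multiplying each by its prior: 3/10 · 0.26031 = 0.078092, 3/10 · 0.10662 = 0.031987, 2/5 · 0.0066639 = 0.0026656; with total 0.11274.
Therefore the posterior P(r = 5 | data) = (0.0026656) / (0.11274) = 0.023642.

0.0236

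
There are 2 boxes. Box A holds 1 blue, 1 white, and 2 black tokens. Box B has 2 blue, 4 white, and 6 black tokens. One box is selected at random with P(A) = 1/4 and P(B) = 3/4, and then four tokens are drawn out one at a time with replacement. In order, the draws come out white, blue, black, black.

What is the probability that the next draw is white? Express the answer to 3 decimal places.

0.311

The likelihood of the observed sequence under each hypothesis: P(data | box A) = (1/4)(1/4)(2/4)(2/4) = 1/64; P(data | box B) = (4/12)(2/12)(6/12)(6/12) = 1/72.
The prior-weighted likelihoods are 1/4 · 1/64 = 1/256, 3/4 · 1/72 = 1/96; summing to 11/768.
The posterior is then P(box A | data) = 3/11, P(box B | data) = 8/11.
Averaging over the posterior, P(white next | data) = (1/4)(3/11) + (1/3)(8/11) = 41/132.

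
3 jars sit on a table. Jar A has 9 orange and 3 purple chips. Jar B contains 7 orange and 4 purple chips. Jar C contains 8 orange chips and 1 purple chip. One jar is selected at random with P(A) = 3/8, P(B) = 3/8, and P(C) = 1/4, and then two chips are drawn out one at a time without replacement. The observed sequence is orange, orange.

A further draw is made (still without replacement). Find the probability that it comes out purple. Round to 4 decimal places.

Compute the likelihood of the observed sequence for each case: P(data | jar A) = (9/12)(8/11) = 0.54545; P(data | jar B) = (7/11)(6/10) = 0.38182; P(data | jar C) = (8/9)(7/8) = 0.77778.
Weighting by the prior gives 3/8 · 0.54545 = 0.20455, 3/8 · 0.38182 = 0.14318, 1/4 · 0.77778 = 0.19444; these sum to 0.54217.
Dividing through by the total gives posterior P(jar A | data) = 0.37727, P(jar B | data) = 0.26409, P(jar C | data) = 0.35864.
Averaging over the posterior, P(purple next | data) = (3/10)(0.37727) + (4/9)(0.26409) + (1/7)(0.35864) = 0.28179.

0.2818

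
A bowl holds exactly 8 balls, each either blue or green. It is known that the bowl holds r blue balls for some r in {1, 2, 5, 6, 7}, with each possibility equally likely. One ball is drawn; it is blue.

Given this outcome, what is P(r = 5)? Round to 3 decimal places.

0.238

Under each hypothesis, the probability of this draw is: P(data | r = 1) = (1/8) = 1/8; P(data | r = 2) = (2/8) = 1/4; P(data | r = 5) = (5/8) = 5/8; P(data | r = 6) = (6/8) = 3/4; P(data | r = 7) = (7/8) = 7/8.
Multiplying each by its prior: 1/5 · 1/8 = 1/40, 1/5 · 1/4 = 1/20, 1/5 · 5/8 = 1/8, 1/5 · 3/4 = 3/20, 1/5 · 7/8 = 7/40; with total 21/40.
Hence P(r = 5 | data) = (1/8) / (21/40) = 5/21.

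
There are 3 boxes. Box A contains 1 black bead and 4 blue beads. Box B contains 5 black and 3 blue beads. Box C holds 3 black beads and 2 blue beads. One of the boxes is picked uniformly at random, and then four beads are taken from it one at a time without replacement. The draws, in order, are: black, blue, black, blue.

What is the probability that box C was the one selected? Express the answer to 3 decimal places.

0.583

Compute the likelihood of the observed sequence for each case: P(data | box A) = (1/5)(4/4)(0/3) = 0; P(data | box B) = (5/8)(3/7)(4/6)(2/5) = 1/14; P(data | box C) = (3/5)(2/4)(2/3)(1/2) = 1/10.
The prior-weighted likelihoods are 1/3 · 0 = 0, 1/3 · 1/14 = 1/42, 1/3 · 1/10 = 1/30; these sum to 2/35.
So P(box C | data) = (1/30) / (2/35) = 7/12.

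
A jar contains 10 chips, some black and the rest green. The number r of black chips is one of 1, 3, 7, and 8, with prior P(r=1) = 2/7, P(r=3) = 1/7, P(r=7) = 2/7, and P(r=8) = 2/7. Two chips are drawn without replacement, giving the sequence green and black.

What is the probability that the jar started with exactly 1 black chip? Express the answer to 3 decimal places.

0.159

Compute the likelihood of the observed sequence for each case: P(data | r = 1) = (9/10)(1/9) = 1/10; P(data | r = 3) = (7/10)(3/9) = 7/30; P(data | r = 7) = (3/10)(7/9) = 7/30; P(data | r = 8) = (2/10)(8/9) = 8/45.
The prior-weighted likelihoods are 2/7 · 1/10 = 1/35, 1/7 · 7/30 = 1/30, 2/7 · 7/30 = 1/15, 2/7 · 8/45 = 16/315; with total 113/630.
Hence P(r = 1 | data) = (1/35) / (113/630) = 18/113.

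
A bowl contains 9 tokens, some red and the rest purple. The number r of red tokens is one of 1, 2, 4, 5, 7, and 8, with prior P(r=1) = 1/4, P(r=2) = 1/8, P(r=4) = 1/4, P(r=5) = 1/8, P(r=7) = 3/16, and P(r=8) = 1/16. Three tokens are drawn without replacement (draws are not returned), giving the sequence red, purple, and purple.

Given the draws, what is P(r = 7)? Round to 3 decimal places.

For each hypothesis, P(data | H) works out to: P(data | r = 1) = (1/9)(8/8)(7/7) = 0.11111; P(data | r = 2) = (2/9)(7/8)(6/7) = 0.16667; P(data | r = 4) = (4/9)(5/8)(4/7) = 0.15873; P(data | r = 5) = (5/9)(4/8)(3/7) = 0.11905; P(data | r = 7) = (7/9)(2/8)(1/7) = 0.027778; P(data | r = 8) = (8/9)(1/8)(0/7) = 0.
Weighting by the prior gives 1/4 · 0.11111 = 0.027778, 1/8 · 0.16667 = 0.020833, 1/4 · 0.15873 = 0.039683, 1/8 · 0.11905 = 0.014881, 3/16 · 0.027778 = 0.0052083, 1/16 · 0 = 0; these sum to 0.10838.
So P(r = 7 | data) = (0.0052083) / (0.10838) = 0.048055.

0.048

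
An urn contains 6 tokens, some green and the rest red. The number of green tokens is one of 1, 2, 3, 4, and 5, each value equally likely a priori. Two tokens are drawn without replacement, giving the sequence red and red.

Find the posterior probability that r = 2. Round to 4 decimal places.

0.3000

Compute the likelihood of the observed sequence for each case: P(data | r = 1) = (5/6)(4/5) = 2/3; P(data | r = 2) = (4/6)(3/5) = 2/5; P(data | r = 3) = (3/6)(2/5) = 1/5; P(data | r = 4) = (2/6)(1/5) = 1/15; P(data | r = 5) = (1/6)(0/5) = 0.
Weighting by the prior gives 1/5 · 2/3 = 2/15, 1/5 · 2/5 = 2/25, 1/5 · 1/5 = 1/25, 1/5 · 1/15 = 1/75, 1/5 · 0 = 0; with total 4/15.
Therefore the posterior P(r = 2 | data) = (2/25) / (4/15) = 3/10.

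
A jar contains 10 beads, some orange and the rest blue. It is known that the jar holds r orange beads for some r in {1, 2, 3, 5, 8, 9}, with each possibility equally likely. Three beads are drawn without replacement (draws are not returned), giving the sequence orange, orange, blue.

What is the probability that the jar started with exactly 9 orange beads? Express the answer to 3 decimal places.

0.211

Under each hypothesis, the probability of the observed sequence is: P(data | r = 1) = (1/10)(0/9) = 0; P(data | r = 2) = (2/10)(1/9)(8/8) = 1/45; P(data | r = 3) = (3/10)(2/9)(7/8) = 7/120; P(data | r = 5) = (5/10)(4/9)(5/8) = 5/36; P(data | r = 8) = (8/10)(7/9)(2/8) = 7/45; P(data | r = 9) = (9/10)(8/9)(1/8) = 1/10.
Weighting by the prior gives 1/6 · 0 = 0, 1/6 · 1/45 = 1/270, 1/6 · 7/120 = 7/720, 1/6 · 5/36 = 5/216, 1/6 · 7/45 = 7/270, 1/6 · 1/10 = 1/60; summing to 19/240.
Hence P(r = 9 | data) = (1/60) / (19/240) = 4/19.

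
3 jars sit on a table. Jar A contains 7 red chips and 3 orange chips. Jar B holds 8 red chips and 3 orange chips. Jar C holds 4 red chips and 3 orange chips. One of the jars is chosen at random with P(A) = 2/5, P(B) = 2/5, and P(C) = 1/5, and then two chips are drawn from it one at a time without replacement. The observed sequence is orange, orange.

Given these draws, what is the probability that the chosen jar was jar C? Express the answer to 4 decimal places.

Under each hypothesis, the probability of the observed sequence is: P(data | jar A) = (3/10)(2/9) = 0.066667; P(data | jar B) = (3/11)(2/10) = 0.054545; P(data | jar C) = (3/7)(2/6) = 0.14286.
Weighting by the prior gives 2/5 · 0.066667 = 0.026667, 2/5 · 0.054545 = 0.021818, 1/5 · 0.14286 = 0.028571; with total 0.077056.
By Bayes' rule, P(jar C | data) = (0.028571) / (0.077056) = 0.37079.

0.3708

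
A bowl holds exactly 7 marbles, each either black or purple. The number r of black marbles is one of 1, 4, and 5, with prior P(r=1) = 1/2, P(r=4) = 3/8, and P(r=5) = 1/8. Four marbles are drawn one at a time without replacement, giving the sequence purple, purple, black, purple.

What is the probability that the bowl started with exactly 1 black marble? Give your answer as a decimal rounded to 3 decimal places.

Under each hypothesis, the probability of the observed sequence is: P(data | r = 1) = (6/7)(5/6)(1/5)(4/4) = 1/7; P(data | r = 4) = (3/7)(2/6)(4/5)(1/4) = 1/35; P(data | r = 5) = (2/7)(1/6)(5/5)(0/4) = 0.
Weighting by the prior gives 1/2 · 1/7 = 1/14, 3/8 · 1/35 = 3/280, 1/8 · 0 = 0; these sum to 23/280.
By Bayes' rule, P(r = 1 | data) = (1/14) / (23/280) = 20/23.

0.870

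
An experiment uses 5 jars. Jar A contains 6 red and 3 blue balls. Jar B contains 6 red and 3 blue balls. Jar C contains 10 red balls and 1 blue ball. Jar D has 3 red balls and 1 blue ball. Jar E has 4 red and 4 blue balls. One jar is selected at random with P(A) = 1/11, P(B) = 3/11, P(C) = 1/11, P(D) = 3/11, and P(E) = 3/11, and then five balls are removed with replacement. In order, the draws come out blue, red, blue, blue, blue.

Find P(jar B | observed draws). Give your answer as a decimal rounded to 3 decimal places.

0.182

For each hypothesis, P(data | H) works out to: P(data | jar A) = (3/9)(6/9)(3/9)(3/9)(3/9) = 0.0082305; P(data | jar B) = (3/9)(6/9)(3/9)(3/9)(3/9) = 0.0082305; P(data | jar C) = (1/11)(10/11)(1/11)(1/11)(1/11) = 6.2092e-05; P(data | jar D) = (1/4)(3/4)(1/4)(1/4)(1/4) = 0.0029297; P(data | jar E) = (4/8)(4/8)(4/8)(4/8)(4/8) = 0.03125.
Multiplying each by its prior: 1/11 · 0.0082305 = 0.00074822, 3/11 · 0.0082305 = 0.0022447, 1/11 · 6.2092e-05 = 5.6447e-06, 3/11 · 0.0029297 = 0.00079901, 3/11 · 0.03125 = 0.0085227; with total 0.01232.
Therefore the posterior P(jar B | data) = (0.0022447) / (0.01232) = 0.18219.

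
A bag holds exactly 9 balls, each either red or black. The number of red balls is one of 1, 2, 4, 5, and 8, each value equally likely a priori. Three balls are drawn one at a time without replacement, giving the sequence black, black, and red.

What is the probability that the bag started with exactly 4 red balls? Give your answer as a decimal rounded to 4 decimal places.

0.2857

Compute the likelihood of the observed sequence for each case: P(data | r = 1) = (8/9)(7/8)(1/7) = 1/9; P(data | r = 2) = (7/9)(6/8)(2/7) = 1/6; P(data | r = 4) = (5/9)(4/8)(4/7) = 10/63; P(data | r = 5) = (4/9)(3/8)(5/7) = 5/42; P(data | r = 8) = (1/9)(0/8) = 0.
The prior-weighted likelihoods are 1/5 · 1/9 = 1/45, 1/5 · 1/6 = 1/30, 1/5 · 10/63 = 2/63, 1/5 · 5/42 = 1/42, 1/5 · 0 = 0; these sum to 1/9.
By Bayes' rule, P(r = 4 | data) = (2/63) / (1/9) = 2/7.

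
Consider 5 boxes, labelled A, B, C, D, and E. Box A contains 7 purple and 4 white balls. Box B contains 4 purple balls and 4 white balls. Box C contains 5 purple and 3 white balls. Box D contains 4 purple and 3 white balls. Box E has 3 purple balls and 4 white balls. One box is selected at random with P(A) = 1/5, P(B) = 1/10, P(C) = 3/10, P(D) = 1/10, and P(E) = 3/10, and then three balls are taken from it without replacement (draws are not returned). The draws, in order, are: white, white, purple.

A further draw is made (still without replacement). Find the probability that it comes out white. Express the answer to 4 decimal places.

0.3630

The likelihood of the observed sequence under each hypothesis: P(data | box A) = (4/11)(3/10)(7/9) = 0.084848; P(data | box B) = (4/8)(3/7)(4/6) = 0.14286; P(data | box C) = (3/8)(2/7)(5/6) = 0.089286; P(data | box D) = (3/7)(2/6)(4/5) = 0.11429; P(data | box E) = (4/7)(3/6)(3/5) = 0.17143.
Multiplying each by its prior: 1/5 · 0.084848 = 0.01697, 1/10 · 0.14286 = 0.014286, 3/10 · 0.089286 = 0.026786, 1/10 · 0.11429 = 0.011429, 3/10 · 0.17143 = 0.051429; summing to 0.1209.
Normalising, the posterior is P(box A | data) = 0.14036, P(box B | data) = 0.11816, P(box C | data) = 0.22156, P(box D | data) = 0.09453, P(box E | data) = 0.42539.
The predictive probability is P(white next | data) = (1/4)(0.14036) + (2/5)(0.11816) + (1/5)(0.22156) + (1/4)(0.09453) + (1/2)(0.42539) = 0.36299.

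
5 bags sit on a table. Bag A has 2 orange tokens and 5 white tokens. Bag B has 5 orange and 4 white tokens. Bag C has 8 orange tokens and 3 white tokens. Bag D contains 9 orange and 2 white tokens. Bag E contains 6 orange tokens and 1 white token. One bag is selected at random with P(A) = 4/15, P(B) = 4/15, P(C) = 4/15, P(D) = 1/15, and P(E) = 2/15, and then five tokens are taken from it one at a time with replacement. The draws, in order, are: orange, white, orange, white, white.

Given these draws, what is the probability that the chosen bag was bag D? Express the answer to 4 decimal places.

The likelihood of the observed sequence under each hypothesis: P(data | bag A) = (2/7)(5/7)(2/7)(5/7)(5/7) = 0.02975; P(data | bag B) = (5/9)(4/9)(5/9)(4/9)(4/9) = 0.027096; P(data | bag C) = (8/11)(3/11)(8/11)(3/11)(3/11) = 0.01073; P(data | bag D) = (9/11)(2/11)(9/11)(2/11)(2/11) = 0.0040236; P(data | bag E) = (6/7)(1/7)(6/7)(1/7)(1/7) = 0.002142.
The prior-weighted likelihoods are 4/15 · 0.02975 = 0.0079332, 4/15 · 0.027096 = 0.0072256, 4/15 · 0.01073 = 0.0028612, 1/15 · 0.0040236 = 0.00026824, 2/15 · 0.002142 = 0.0002856; summing to 0.018574.
Therefore the posterior P(bag D | data) = (0.00026824) / (0.018574) = 0.014442.

0.0144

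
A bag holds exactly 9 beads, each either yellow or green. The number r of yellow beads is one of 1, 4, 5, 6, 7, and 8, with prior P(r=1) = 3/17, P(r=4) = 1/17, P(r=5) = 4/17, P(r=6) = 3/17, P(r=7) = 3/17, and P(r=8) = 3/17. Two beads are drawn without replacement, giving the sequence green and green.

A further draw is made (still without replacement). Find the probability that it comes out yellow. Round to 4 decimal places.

For each hypothesis, P(data | H) works out to: P(data | r = 1) = (8/9)(7/8) = 7/9; P(data | r = 4) = (5/9)(4/8) = 5/18; P(data | r = 5) = (4/9)(3/8) = 1/6; P(data | r = 6) = (3/9)(2/8) = 1/12; P(data | r = 7) = (2/9)(1/8) = 1/36; P(data | r = 8) = (1/9)(0/8) = 0.
Weighting by the prior gives 3/17 · 7/9 = 7/51, 1/17 · 5/18 = 5/306, 4/17 · 1/6 = 2/51, 3/17 · 1/12 = 1/68, 3/17 · 1/36 = 1/204, 3/17 · 0 = 0; with total 65/306.
Dividing through by the total gives posterior P(r = 1 | data) = 42/65, P(r = 4 | data) = 1/13, P(r = 5 | data) = 12/65, P(r = 6 | data) = 9/130, P(r = 7 | data) = 3/130, P(r = 8 | data) = 0.
So P(yellow next | data) = Σ P(yellow next | H) P(H | data) = (1/7)(42/65) + (4/7)(1/13) + (5/7)(12/65) + (6/7)(9/130) + (1)(3/130) = 319/910.

0.3505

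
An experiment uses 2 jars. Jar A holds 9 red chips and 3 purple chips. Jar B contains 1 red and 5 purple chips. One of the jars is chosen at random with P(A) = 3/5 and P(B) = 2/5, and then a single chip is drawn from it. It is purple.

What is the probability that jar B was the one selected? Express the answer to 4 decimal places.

The likelihood of this draw under each hypothesis: P(data | jar A) = (3/12) = 1/4; P(data | jar B) = (5/6) = 5/6.
The prior-weighted likelihoods are 3/5 · 1/4 = 3/20, 2/5 · 5/6 = 1/3; these sum to 29/60.
Therefore the posterior P(jar B | data) = (1/3) / (29/60) = 20/29.

0.6897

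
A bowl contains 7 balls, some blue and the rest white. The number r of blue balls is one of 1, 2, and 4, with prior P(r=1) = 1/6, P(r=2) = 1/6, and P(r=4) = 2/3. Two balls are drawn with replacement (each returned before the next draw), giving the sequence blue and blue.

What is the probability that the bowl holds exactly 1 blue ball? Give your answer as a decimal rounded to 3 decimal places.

The likelihood of the observed sequence under each hypothesis: P(data | r = 1) = (1/7)(1/7) = 1/49; P(data | r = 2) = (2/7)(2/7) = 4/49; P(data | r = 4) = (4/7)(4/7) = 16/49.
Multiplying each by its prior: 1/6 · 1/49 = 1/294, 1/6 · 4/49 = 2/147, 2/3 · 16/49 = 32/147; these sum to 23/98.
By Bayes' rule, P(r = 1 | data) = (1/294) / (23/98) = 1/69.

0.014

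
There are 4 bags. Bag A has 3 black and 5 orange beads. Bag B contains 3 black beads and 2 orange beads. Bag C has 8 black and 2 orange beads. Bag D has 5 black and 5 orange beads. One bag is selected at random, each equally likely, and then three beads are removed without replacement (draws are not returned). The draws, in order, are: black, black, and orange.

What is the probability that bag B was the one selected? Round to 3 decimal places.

The likelihood of the observed sequence under each hypothesis: P(data | bag A) = (3/8)(2/7)(5/6) = 0.089286; P(data | bag B) = (3/5)(2/4)(2/3) = 0.2; P(data | bag C) = (8/10)(7/9)(2/8) = 0.15556; P(data | bag D) = (5/10)(4/9)(5/8) = 0.13889.
Multiplying each by its prior: 1/4 · 0.089286 = 0.022321, 1/4 · 0.2 = 0.05, 1/4 · 0.15556 = 0.038889, 1/4 · 0.13889 = 0.034722; summing to 0.14593.
Hence P(bag B | data) = (0.05) / (0.14593) = 0.34262.

0.343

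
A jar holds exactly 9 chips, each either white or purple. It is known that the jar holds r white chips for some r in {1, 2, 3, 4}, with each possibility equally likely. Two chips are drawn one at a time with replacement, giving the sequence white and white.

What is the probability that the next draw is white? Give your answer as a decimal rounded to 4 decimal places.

0.3704

Under each hypothesis, the probability of the observed sequence is: P(data | r = 1) = (1/9)(1/9) = 1/81; P(data | r = 2) = (2/9)(2/9) = 4/81; P(data | r = 3) = (3/9)(3/9) = 1/9; P(data | r = 4) = (4/9)(4/9) = 16/81.
Weighting by the prior gives 1/4 · 1/81 = 1/324, 1/4 · 4/81 = 1/81, 1/4 · 1/9 = 1/36, 1/4 · 16/81 = 4/81; with total 5/54.
Normalising, the posterior is P(r = 1 | data) = 1/30, P(r = 2 | data) = 2/15, P(r = 3 | data) = 3/10, P(r = 4 | data) = 8/15.
So P(white next | data) = Σ P(white next | H) P(H | data) = (1/9)(1/30) + (2/9)(2/15) + (1/3)(3/10) + (4/9)(8/15) = 10/27.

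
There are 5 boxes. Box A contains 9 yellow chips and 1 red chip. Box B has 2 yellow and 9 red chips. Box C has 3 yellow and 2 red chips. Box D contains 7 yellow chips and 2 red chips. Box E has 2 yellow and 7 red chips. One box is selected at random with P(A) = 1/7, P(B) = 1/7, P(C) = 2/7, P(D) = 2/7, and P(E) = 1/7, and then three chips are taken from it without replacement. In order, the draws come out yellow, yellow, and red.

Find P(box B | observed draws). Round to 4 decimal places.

0.0207

Under each hypothesis, the probability of the observed sequence is: P(data | box A) = (9/10)(8/9)(1/8) = 0.1; P(data | box B) = (2/11)(1/10)(9/9) = 0.018182; P(data | box C) = (3/5)(2/4)(2/3) = 0.2; P(data | box D) = (7/9)(6/8)(2/7) = 0.16667; P(data | box E) = (2/9)(1/8)(7/7) = 0.027778.
Multiplying each by its prior: 1/7 · 0.1 = 0.014286, 1/7 · 0.018182 = 0.0025974, 2/7 · 0.2 = 0.057143, 2/7 · 0.16667 = 0.047619, 1/7 · 0.027778 = 0.0039683; with total 0.12561.
So P(box B | data) = (0.0025974) / (0.12561) = 0.020678.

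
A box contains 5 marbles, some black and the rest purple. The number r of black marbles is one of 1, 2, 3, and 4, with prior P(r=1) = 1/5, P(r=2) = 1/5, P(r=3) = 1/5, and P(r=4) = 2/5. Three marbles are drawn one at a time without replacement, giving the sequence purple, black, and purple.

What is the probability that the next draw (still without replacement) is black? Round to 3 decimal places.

For each hypothesis, P(data | H) works out to: P(data | r = 1) = (4/5)(1/4)(3/3) = 1/5; P(data | r = 2) = (3/5)(2/4)(2/3) = 1/5; P(data | r = 3) = (2/5)(3/4)(1/3) = 1/10; P(data | r = 4) = (1/5)(4/4)(0/3) = 0.
Multiplying each by its prior: 1/5 · 1/5 = 1/25, 1/5 · 1/5 = 1/25, 1/5 · 1/10 = 1/50, 2/5 · 0 = 0; these sum to 1/10.
The posterior is then P(r = 1 | data) = 2/5, P(r = 2 | data) = 2/5, P(r = 3 | data) = 1/5, P(r = 4 | data) = 0.
Averaging over the posterior, P(black next | data) = (0)(2/5) + (1/2)(2/5) + (1)(1/5) = 2/5.

0.400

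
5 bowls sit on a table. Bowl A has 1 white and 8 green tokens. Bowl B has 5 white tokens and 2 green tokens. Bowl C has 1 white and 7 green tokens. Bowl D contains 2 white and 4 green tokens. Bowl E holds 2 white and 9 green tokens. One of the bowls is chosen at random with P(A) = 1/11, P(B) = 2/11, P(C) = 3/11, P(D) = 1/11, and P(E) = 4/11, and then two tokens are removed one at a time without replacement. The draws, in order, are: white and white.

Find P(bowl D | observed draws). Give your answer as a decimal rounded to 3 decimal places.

The likelihood of the observed sequence under each hypothesis: P(data | bowl A) = (1/9)(0/8) = 0; P(data | bowl B) = (5/7)(4/6) = 0.47619; P(data | bowl C) = (1/8)(0/7) = 0; P(data | bowl D) = (2/6)(1/5) = 0.066667; P(data | bowl E) = (2/11)(1/10) = 0.018182.
Multiplying each by its prior: 1/11 · 0 = 0, 2/11 · 0.47619 = 0.08658, 3/11 · 0 = 0, 1/11 · 0.066667 = 0.0060606, 4/11 · 0.018182 = 0.0066116; these sum to 0.099252.
Therefore the posterior P(bowl D | data) = (0.0060606) / (0.099252) = 0.061063.

0.061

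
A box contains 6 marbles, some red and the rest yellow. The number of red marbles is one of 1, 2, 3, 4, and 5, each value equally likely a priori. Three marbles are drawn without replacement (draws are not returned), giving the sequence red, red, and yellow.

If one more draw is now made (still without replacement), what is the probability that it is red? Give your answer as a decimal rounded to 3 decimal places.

For each hypothesis, P(data | H) works out to: P(data | r = 1) = (1/6)(0/5) = 0; P(data | r = 2) = (2/6)(1/5)(4/4) = 1/15; P(data | r = 3) = (3/6)(2/5)(3/4) = 3/20; P(data | r = 4) = (4/6)(3/5)(2/4) = 1/5; P(data | r = 5) = (5/6)(4/5)(1/4) = 1/6.
Multiplying each by its prior: 1/5 · 0 = 0, 1/5 · 1/15 = 1/75, 1/5 · 3/20 = 3/100, 1/5 · 1/5 = 1/25, 1/5 · 1/6 = 1/30; summing to 7/60.
Dividing through by the total gives posterior P(r = 1 | data) = 0, P(r = 2 | data) = 4/35, P(r = 3 | data) = 9/35, P(r = 4 | data) = 12/35, P(r = 5 | data) = 2/7.
Averaging over the posterior, P(red next | data) = (0)(4/35) + (1/3)(9/35) + (2/3)(12/35) + (1)(2/7) = 3/5.

0.600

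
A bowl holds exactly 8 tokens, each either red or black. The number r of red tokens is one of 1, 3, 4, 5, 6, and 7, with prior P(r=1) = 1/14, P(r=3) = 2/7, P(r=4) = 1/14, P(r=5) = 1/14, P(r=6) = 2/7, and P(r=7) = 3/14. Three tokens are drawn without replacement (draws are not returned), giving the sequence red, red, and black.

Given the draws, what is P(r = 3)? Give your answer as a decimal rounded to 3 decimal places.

Under each hypothesis, the probability of the observed sequence is: P(data | r = 1) = (1/8)(0/7) = 0; P(data | r = 3) = (3/8)(2/7)(5/6) = 5/56; P(data | r = 4) = (4/8)(3/7)(4/6) = 1/7; P(data | r = 5) = (5/8)(4/7)(3/6) = 5/28; P(data | r = 6) = (6/8)(5/7)(2/6) = 5/28; P(data | r = 7) = (7/8)(6/7)(1/6) = 1/8.
Weighting by the prior gives 1/14 · 0 = 0, 2/7 · 5/56 = 5/196, 1/14 · 1/7 = 1/98, 1/14 · 5/28 = 5/392, 2/7 · 5/28 = 5/98, 3/14 · 1/8 = 3/112; summing to 99/784.
By Bayes' rule, P(r = 3 | data) = (5/196) / (99/784) = 20/99.

0.202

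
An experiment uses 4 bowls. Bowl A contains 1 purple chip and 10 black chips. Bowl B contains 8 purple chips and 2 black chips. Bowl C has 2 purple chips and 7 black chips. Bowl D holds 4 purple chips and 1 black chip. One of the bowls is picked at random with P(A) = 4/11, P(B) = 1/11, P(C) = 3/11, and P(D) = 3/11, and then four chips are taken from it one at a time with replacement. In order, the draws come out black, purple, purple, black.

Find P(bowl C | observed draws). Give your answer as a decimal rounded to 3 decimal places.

For each hypothesis, P(data | H) works out to: P(data | bowl A) = (10/11)(1/11)(1/11)(10/11) = 0.0068301; P(data | bowl B) = (2/10)(8/10)(8/10)(2/10) = 0.0256; P(data | bowl C) = (7/9)(2/9)(2/9)(7/9) = 0.029873; P(data | bowl D) = (1/5)(4/5)(4/5)(1/5) = 0.0256.
Weighting by the prior gives 4/11 · 0.0068301 = 0.0024837, 1/11 · 0.0256 = 0.0023273, 3/11 · 0.029873 = 0.0081473, 3/11 · 0.0256 = 0.0069818; these sum to 0.01994.
So P(bowl C | data) = (0.0081473) / (0.01994) = 0.40859.

0.409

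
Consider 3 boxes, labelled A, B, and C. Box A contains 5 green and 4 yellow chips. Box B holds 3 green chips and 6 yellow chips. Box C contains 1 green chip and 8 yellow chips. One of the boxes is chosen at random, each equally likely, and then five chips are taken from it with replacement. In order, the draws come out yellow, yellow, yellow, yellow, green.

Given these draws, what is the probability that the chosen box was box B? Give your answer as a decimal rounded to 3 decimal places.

0.420

For each hypothesis, P(data | H) works out to: P(data | box A) = (4/9)(4/9)(4/9)(4/9)(5/9) = 0.021677; P(data | box B) = (6/9)(6/9)(6/9)(6/9)(3/9) = 0.065844; P(data | box C) = (8/9)(8/9)(8/9)(8/9)(1/9) = 0.069366.
The prior-weighted likelihoods are 1/3 · 0.021677 = 0.0072256, 1/3 · 0.065844 = 0.021948, 1/3 · 0.069366 = 0.023122; these sum to 0.052296.
Therefore the posterior P(box B | data) = (0.021948) / (0.052296) = 0.41969.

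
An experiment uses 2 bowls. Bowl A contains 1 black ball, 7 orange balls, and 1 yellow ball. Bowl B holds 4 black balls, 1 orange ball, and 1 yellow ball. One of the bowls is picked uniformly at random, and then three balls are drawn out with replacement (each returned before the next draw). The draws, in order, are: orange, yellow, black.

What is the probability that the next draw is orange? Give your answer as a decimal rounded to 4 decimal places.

Compute the likelihood of the observed sequence for each case: P(data | bowl A) = (7/9)(1/9)(1/9) = 0.0096022; P(data | bowl B) = (1/6)(1/6)(4/6) = 0.018519.
Weighting by the prior gives 1/2 · 0.0096022 = 0.0048011, 1/2 · 0.018519 = 0.0092593; summing to 0.01406.
Dividing through by the total gives posterior P(bowl A | data) = 0.34146, P(bowl B | data) = 0.65854.
Averaging over the posterior, P(orange next | data) = (7/9)(0.34146) + (1/6)(0.65854) = 0.37534.

0.3753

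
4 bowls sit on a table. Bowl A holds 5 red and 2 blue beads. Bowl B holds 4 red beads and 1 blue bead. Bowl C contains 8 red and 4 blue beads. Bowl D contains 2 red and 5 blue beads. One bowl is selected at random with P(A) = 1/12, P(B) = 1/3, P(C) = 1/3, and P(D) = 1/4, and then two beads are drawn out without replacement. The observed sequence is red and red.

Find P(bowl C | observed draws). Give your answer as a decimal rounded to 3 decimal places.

For each hypothesis, P(data | H) works out to: P(data | bowl A) = (5/7)(4/6) = 0.47619; P(data | bowl B) = (4/5)(3/4) = 0.6; P(data | bowl C) = (8/12)(7/11) = 0.42424; P(data | bowl D) = (2/7)(1/6) = 0.047619.
Weighting by the prior gives 1/12 · 0.47619 = 0.039683, 1/3 · 0.6 = 0.2, 1/3 · 0.42424 = 0.14141, 1/4 · 0.047619 = 0.011905; these sum to 0.393.
Hence P(bowl C | data) = (0.14141) / (0.393) = 0.35983.

0.360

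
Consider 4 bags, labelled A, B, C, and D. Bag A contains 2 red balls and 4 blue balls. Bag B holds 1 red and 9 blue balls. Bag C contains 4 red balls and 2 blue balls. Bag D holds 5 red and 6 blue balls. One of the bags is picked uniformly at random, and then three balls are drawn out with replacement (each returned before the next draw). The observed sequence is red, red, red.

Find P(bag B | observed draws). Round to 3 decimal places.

0.002

For each hypothesis, P(data | H) works out to: P(data | bag A) = (2/6)(2/6)(2/6) = 0.037037; P(data | bag B) = (1/10)(1/10)(1/10) = 0.001; P(data | bag C) = (4/6)(4/6)(4/6) = 0.2963; P(data | bag D) = (5/11)(5/11)(5/11) = 0.093914.
Weighting by the prior gives 1/4 · 0.037037 = 0.0092593, 1/4 · 0.001 = 0.00025, 1/4 · 0.2963 = 0.074074, 1/4 · 0.093914 = 0.023479; these sum to 0.10706.
By Bayes' rule, P(bag B | data) = (0.00025) / (0.10706) = 0.0023351.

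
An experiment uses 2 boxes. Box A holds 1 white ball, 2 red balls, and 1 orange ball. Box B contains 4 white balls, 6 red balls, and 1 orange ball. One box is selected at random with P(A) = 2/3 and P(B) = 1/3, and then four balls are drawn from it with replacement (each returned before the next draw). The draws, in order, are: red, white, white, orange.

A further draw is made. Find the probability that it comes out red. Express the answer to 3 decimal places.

0.513

The likelihood of the observed sequence under each hypothesis: P(data | box A) = (2/4)(1/4)(1/4)(1/4) = 0.0078125; P(data | box B) = (6/11)(4/11)(4/11)(1/11) = 0.0065569.
The prior-weighted likelihoods are 2/3 · 0.0078125 = 0.0052083, 1/3 · 0.0065569 = 0.0021856; summing to 0.007394.
Dividing through by the total gives posterior P(box A | data) = 0.7044, P(box B | data) = 0.2956.
So P(red next | data) = Σ P(red next | H) P(H | data) = (1/2)(0.7044) + (6/11)(0.2956) = 0.51344.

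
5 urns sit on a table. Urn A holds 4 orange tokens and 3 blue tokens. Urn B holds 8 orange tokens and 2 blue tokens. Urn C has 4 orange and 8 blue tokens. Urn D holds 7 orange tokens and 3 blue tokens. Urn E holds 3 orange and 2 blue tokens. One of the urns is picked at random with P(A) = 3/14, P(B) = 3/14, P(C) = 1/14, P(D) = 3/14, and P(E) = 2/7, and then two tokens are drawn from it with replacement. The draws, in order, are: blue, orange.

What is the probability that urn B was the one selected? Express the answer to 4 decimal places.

Under each hypothesis, the probability of the observed sequence is: P(data | urn A) = (3/7)(4/7) = 0.2449; P(data | urn B) = (2/10)(8/10) = 0.16; P(data | urn C) = (8/12)(4/12) = 0.22222; P(data | urn D) = (3/10)(7/10) = 0.21; P(data | urn E) = (2/5)(3/5) = 0.24.
The prior-weighted likelihoods are 3/14 · 0.2449 = 0.052478, 3/14 · 0.16 = 0.034286, 1/14 · 0.22222 = 0.015873, 3/14 · 0.21 = 0.045, 2/7 · 0.24 = 0.068571; these sum to 0.21621.
Hence P(urn B | data) = (0.034286) / (0.21621) = 0.15858.

0.1586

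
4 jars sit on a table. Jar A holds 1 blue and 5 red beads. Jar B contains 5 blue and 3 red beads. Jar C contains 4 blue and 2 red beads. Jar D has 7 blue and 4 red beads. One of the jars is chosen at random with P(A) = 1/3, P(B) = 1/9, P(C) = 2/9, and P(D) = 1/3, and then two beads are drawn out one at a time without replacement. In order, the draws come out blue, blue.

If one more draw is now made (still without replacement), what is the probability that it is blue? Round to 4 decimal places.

0.5276

Compute the likelihood of the observed sequence for each case: P(data | jar A) = (1/6)(0/5) = 0; P(data | jar B) = (5/8)(4/7) = 5/14; P(data | jar C) = (4/6)(3/5) = 2/5; P(data | jar D) = (7/11)(6/10) = 21/55.
Weighting by the prior gives 1/3 · 0 = 0, 1/9 · 5/14 = 5/126, 2/9 · 2/5 = 4/45, 1/3 · 21/55 = 7/55; these sum to 197/770.
Dividing through by the total gives posterior P(jar A | data) = 0, P(jar B | data) = 0.1551, P(jar C | data) = 0.34743, P(jar D | data) = 0.49746.
The predictive probability is P(blue next | data) = (1/2)(0.1551) + (1/2)(0.34743) + (5/9)(0.49746) = 0.52764.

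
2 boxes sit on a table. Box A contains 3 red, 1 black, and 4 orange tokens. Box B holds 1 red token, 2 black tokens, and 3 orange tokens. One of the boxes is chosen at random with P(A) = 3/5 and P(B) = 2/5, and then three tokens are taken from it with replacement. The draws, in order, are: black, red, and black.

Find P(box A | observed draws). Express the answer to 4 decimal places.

0.3219

For each hypothesis, P(data | H) works out to: P(data | box A) = (1/8)(3/8)(1/8) = 0.0058594; P(data | box B) = (2/6)(1/6)(2/6) = 0.018519.
The prior-weighted likelihoods are 3/5 · 0.0058594 = 0.0035156, 2/5 · 0.018519 = 0.0074074; with total 0.010923.
So P(box A | data) = (0.0035156) / (0.010923) = 0.32185.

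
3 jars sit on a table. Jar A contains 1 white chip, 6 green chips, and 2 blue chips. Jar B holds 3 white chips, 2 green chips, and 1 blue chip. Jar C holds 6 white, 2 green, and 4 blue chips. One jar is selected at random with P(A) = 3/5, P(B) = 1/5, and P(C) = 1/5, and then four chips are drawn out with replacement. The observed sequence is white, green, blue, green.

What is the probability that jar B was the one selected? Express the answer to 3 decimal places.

Under each hypothesis, the probability of the observed sequence is: P(data | jar A) = (1/9)(6/9)(2/9)(6/9) = 0.010974; P(data | jar B) = (3/6)(2/6)(1/6)(2/6) = 0.0092593; P(data | jar C) = (6/12)(2/12)(4/12)(2/12) = 0.0046296.
Weighting by the prior gives 3/5 · 0.010974 = 0.0065844, 1/5 · 0.0092593 = 0.0018519, 1/5 · 0.0046296 = 0.00092593; summing to 0.0093621.
By Bayes' rule, P(jar B | data) = (0.0018519) / (0.0093621) = 0.1978.

0.198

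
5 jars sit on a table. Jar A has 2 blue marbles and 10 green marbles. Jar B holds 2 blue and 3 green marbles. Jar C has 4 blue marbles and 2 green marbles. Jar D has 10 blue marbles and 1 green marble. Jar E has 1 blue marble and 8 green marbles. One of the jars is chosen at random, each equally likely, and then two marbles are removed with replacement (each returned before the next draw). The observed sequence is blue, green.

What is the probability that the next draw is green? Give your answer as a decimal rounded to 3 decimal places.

Under each hypothesis, the probability of the observed sequence is: P(data | jar A) = (2/12)(10/12) = 0.13889; P(data | jar B) = (2/5)(3/5) = 0.24; P(data | jar C) = (4/6)(2/6) = 0.22222; P(data | jar D) = (10/11)(1/11) = 0.082645; P(data | jar E) = (1/9)(8/9) = 0.098765.
Weighting by the prior gives 1/5 · 0.13889 = 0.027778, 1/5 · 0.24 = 0.048, 1/5 · 0.22222 = 0.044444, 1/5 · 0.082645 = 0.016529, 1/5 · 0.098765 = 0.019753; these sum to 0.1565.
Normalising, the posterior is P(jar A | data) = 0.17749, P(jar B | data) = 0.3067, P(jar C | data) = 0.28398, P(jar D | data) = 0.10561, P(jar E | data) = 0.12621.
The predictive probability is P(green next | data) = (5/6)(0.17749) + (3/5)(0.3067) + (1/3)(0.28398) + (1/11)(0.10561) + (8/9)(0.12621) = 0.54838.

0.548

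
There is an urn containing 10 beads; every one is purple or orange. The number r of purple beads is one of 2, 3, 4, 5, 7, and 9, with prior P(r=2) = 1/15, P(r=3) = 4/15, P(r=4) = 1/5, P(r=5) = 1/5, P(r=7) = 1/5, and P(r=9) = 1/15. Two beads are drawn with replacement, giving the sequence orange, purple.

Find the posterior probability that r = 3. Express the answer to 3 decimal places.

0.263

Under each hypothesis, the probability of the observed sequence is: P(data | r = 2) = (8/10)(2/10) = 0.16; P(data | r = 3) = (7/10)(3/10) = 0.21; P(data | r = 4) = (6/10)(4/10) = 0.24; P(data | r = 5) = (5/10)(5/10) = 0.25; P(data | r = 7) = (3/10)(7/10) = 0.21; P(data | r = 9) = (1/10)(9/10) = 0.09.
Weighting by the prior gives 1/15 · 0.16 = 0.010667, 4/15 · 0.21 = 0.056, 1/5 · 0.24 = 0.048, 1/5 · 0.25 = 0.05, 1/5 · 0.21 = 0.042, 1/15 · 0.09 = 0.006; summing to 0.21267.
By Bayes' rule, P(r = 3 | data) = (0.056) / (0.21267) = 0.26332.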